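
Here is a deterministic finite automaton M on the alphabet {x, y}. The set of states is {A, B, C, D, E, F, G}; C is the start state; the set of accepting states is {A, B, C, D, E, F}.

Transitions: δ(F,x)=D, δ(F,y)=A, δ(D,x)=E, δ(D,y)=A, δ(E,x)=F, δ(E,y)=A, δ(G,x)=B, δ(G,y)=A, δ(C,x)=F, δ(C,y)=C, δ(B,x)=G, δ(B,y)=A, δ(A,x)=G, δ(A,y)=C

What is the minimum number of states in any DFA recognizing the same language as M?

All states are reachable from the start state.
Initial partition by acceptance: {A,B,C,D,E,F} | {G}.
Split {A,B,C,D,E,F} by δ(·,x) → {C,D,E,F} and {A,B}.
Split {C,D,E,F} by δ(·,y) → {D,E,F} and {C}.
Split {A,B} by δ(·,y) → {A} and {B}.
Stable partition: {D,E,F} | {G} | {A} | {C} | {B} — 5 equivalence classes.

5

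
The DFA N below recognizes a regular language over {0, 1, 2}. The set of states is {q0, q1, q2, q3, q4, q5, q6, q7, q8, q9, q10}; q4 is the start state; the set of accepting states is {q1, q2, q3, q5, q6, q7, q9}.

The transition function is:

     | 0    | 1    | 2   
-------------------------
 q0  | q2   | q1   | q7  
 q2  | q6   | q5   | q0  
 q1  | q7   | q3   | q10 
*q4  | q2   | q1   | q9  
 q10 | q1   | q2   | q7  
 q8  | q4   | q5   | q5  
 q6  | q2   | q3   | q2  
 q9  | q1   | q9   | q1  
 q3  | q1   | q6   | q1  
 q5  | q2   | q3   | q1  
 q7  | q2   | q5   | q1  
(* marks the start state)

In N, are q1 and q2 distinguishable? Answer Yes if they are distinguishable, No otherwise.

States {q8} cannot be reached from the start state, so discard them.
Initial partition by acceptance: {q1,q2,q3,q5,q6,q7,q9} | {q0,q4,q10}.
Split {q1,q2,q3,q5,q6,q7,q9} by δ(·,2) → {q3,q5,q6,q7,q9} and {q1,q2}.
Stable partition: {q3,q5,q6,q7,q9} | {q0,q4,q10} | {q1,q2} — 3 equivalence classes.
q1 and q2 lie in the same block of the stable partition, so they are equivalent — no string distinguishes them.

No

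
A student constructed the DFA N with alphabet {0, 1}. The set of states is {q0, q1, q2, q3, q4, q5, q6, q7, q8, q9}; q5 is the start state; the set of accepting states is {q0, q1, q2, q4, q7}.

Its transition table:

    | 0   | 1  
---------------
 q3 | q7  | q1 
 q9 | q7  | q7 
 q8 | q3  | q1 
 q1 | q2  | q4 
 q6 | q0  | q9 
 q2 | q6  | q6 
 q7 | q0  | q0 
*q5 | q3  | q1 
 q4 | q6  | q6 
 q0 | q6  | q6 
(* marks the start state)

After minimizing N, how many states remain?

First remove the unreachable states {q8}; 9 states remain.
Start with accepting vs non-accepting: {q0,q1,q2,q4,q7} | {q3,q5,q6,q9}.
On input 0, block {q0,q1,q2,q4,q7} splits into {q0,q2,q4} and {q1,q7}.
Split {q3,q5,q6,q9} by δ(·,0) → {q3,q9} and {q5} and {q6}.
Stable partition: {q0,q2,q4} | {q3,q9} | {q1,q7} | {q5} | {q6} — 5 equivalence classes.

5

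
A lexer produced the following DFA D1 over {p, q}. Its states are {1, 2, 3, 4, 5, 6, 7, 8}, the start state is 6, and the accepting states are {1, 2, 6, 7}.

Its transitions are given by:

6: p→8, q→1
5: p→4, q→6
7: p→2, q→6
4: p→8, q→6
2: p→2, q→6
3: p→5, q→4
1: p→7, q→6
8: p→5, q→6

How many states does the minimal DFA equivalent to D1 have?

3

First remove the unreachable states {3}; 7 states remain.
Start with accepting vs non-accepting: {1,2,6,7} | {4,5,8}.
Split {1,2,6,7} by δ(·,p) → {1,2,7} and {6}.
The partition is now stable with 3 blocks: {1,2,7} | {4,5,8} | {6}.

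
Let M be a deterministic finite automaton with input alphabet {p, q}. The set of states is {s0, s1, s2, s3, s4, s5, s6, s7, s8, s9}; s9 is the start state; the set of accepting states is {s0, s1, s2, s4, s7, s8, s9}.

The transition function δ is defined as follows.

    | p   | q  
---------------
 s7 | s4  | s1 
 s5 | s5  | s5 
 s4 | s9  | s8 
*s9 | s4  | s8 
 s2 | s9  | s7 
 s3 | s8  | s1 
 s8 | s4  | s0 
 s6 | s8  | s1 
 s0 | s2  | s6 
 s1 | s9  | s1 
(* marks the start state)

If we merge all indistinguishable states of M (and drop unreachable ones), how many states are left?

5

States {s3,s5} cannot be reached from the start state, so discard them.
P0 = {s0,s1,s2,s4,s7,s8,s9} | {s6}.
Refine {s0,s1,s2,s4,s7,s8,s9} on symbol q: members go to different blocks, giving {s1,s2,s4,s7,s8,s9} and {s0}.
On input q, block {s1,s2,s4,s7,s8,s9} splits into {s1,s2,s4,s7,s9} and {s8}.
Split {s1,s2,s4,s7,s9} by δ(·,q) → {s1,s2,s7} and {s4,s9}.
Stable partition: {s1,s2,s7} | {s6} | {s0} | {s8} | {s4,s9} — 5 equivalence classes.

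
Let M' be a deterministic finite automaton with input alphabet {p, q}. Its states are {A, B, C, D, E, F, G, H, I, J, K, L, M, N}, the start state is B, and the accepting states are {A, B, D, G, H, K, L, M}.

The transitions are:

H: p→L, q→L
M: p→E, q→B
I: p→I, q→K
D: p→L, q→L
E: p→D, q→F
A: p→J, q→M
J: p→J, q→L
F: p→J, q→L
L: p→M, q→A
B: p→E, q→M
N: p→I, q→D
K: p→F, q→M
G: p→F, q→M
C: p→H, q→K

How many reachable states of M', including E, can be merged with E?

First remove the unreachable states {C,G,H,I,K,N}; 8 states remain.
P0 = {A,B,D,L,M} | {E,F,J}.
On input p, block {A,B,D,L,M} splits into {A,B,M} and {D,L}.
On input p, block {E,F,J} splits into {F,J} and {E}.
Refine {A,B,M} on symbol p: members go to different blocks, giving {B,M} and {A}.
Refine {D,L} on symbol p: members go to different blocks, giving {D} and {L}.
The partition is now stable with 6 blocks: {B,M} | {F,J} | {D} | {E} | {A} | {L}.
State E belongs to the block {E}, which has 1 states.

1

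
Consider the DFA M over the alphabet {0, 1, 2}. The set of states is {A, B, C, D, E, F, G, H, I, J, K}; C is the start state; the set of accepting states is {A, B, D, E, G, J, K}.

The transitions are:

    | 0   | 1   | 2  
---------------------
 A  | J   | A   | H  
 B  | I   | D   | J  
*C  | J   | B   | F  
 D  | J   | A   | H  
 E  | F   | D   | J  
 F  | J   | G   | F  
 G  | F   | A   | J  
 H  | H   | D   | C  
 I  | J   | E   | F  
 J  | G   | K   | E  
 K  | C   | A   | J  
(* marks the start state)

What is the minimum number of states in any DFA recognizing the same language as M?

Initial partition by acceptance: {A,B,D,E,G,J,K} | {C,F,H,I}.
Split {A,B,D,E,G,J,K} by δ(·,0) → {B,E,G,K} and {A,D,J}.
On input 0, block {C,F,H,I} splits into {C,F,I} and {H}.
Split {A,D,J} by δ(·,0) → {A,D} and {J}.
No further refinement is possible. Final partition (5 blocks): {B,E,G,K} | {C,F,I} | {A,D} | {H} | {J}.

5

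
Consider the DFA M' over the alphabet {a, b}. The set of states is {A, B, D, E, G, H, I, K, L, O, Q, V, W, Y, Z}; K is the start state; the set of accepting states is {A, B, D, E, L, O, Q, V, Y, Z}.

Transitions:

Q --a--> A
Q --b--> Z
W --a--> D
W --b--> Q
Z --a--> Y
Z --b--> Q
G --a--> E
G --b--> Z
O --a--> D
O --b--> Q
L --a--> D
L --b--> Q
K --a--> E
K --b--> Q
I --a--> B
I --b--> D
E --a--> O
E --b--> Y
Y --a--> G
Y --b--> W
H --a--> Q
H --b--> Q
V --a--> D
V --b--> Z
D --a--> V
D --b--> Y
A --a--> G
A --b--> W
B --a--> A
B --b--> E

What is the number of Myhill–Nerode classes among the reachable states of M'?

States {B,H,I,L} cannot be reached from the start state, so discard them.
Start with accepting vs non-accepting: {A,D,E,O,Q,V,Y,Z} | {G,K,W}.
On input a, block {A,D,E,O,Q,V,Y,Z} splits into {D,E,O,Q,V,Z} and {A,Y}.
Refine {D,E,O,Q,V,Z} on symbol a: members go to different blocks, giving {D,E,O,V} and {Q,Z}.
On input b, block {D,E,O,V} splits into {D,E} and {O,V}.
No further refinement is possible. Final partition (5 blocks): {D,E} | {G,K,W} | {A,Y} | {Q,Z} | {O,V}.

5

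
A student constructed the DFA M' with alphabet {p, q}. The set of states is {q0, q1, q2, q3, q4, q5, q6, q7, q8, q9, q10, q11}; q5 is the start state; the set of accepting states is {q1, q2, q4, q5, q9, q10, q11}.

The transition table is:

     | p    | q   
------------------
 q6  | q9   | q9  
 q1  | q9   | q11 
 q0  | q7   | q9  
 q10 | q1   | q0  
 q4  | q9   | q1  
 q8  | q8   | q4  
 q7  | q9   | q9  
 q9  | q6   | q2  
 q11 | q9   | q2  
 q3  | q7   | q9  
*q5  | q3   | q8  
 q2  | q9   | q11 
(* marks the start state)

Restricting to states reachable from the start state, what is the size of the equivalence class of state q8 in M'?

1

Reachable states from the start: {q1,q2,q3,q4,q5,q6,q7,q8,q9,q11}. Unreachable: {q0,q10} — drop them.
P0 = {q1,q2,q4,q5,q9,q11} | {q3,q6,q7,q8}.
Split {q1,q2,q4,q5,q9,q11} by δ(·,p) → {q1,q2,q4,q11} and {q5,q9}.
On input p, block {q3,q6,q7,q8} splits into {q3,q8} and {q6,q7}.
Refine {q3,q8} on symbol p: members go to different blocks, giving {q3} and {q8}.
Split {q5,q9} by δ(·,p) → {q5} and {q9}.
Stable partition: {q1,q2,q4,q11} | {q3} | {q5} | {q6,q7} | {q8} | {q9} — 6 equivalence classes.
State q8 belongs to the block {q8}, which has 1 states.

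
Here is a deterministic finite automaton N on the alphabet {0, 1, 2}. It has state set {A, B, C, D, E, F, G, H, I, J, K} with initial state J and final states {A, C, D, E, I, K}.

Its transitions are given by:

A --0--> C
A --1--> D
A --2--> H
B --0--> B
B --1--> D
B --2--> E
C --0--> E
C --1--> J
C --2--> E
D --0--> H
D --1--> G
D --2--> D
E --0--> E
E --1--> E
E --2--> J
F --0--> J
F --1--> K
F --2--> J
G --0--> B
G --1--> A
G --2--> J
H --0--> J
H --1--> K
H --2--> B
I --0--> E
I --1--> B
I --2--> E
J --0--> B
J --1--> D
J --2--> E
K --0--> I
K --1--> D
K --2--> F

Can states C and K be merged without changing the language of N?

All states are reachable from the start state.
Start with accepting vs non-accepting: {A,C,D,E,I,K} | {B,F,G,H,J}.
On input 0, block {A,C,D,E,I,K} splits into {A,C,E,I,K} and {D}.
On input 1, block {A,C,E,I,K} splits into {A,K} and {C,I} and {E}.
Split {B,F,G,H,J} by δ(·,1) → {F,G,H} and {B,J}.
No further refinement is possible. Final partition (6 blocks): {A,K} | {F,G,H} | {D} | {C,I} | {E} | {B,J}.
C and K end up in different blocks, so they are distinguishable. For instance, the string '1' is accepted from only K.

No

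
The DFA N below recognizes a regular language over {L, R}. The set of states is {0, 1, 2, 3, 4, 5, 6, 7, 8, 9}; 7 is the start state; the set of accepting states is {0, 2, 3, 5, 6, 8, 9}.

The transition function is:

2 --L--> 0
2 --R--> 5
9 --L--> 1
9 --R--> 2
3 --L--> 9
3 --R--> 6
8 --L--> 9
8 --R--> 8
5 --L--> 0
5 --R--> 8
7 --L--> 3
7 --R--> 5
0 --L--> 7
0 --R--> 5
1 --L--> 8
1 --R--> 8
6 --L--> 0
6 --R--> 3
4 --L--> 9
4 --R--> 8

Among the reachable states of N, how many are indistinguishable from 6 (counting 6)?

5

States {4} cannot be reached from the start state, so discard them.
Start with accepting vs non-accepting: {0,2,3,5,6,8,9} | {1,7}.
On input L, block {0,2,3,5,6,8,9} splits into {2,3,5,6,8} and {0,9}.
No further refinement is possible. Final partition (3 blocks): {2,3,5,6,8} | {1,7} | {0,9}.
State 6 belongs to the block {2,3,5,6,8}, which has 5 states.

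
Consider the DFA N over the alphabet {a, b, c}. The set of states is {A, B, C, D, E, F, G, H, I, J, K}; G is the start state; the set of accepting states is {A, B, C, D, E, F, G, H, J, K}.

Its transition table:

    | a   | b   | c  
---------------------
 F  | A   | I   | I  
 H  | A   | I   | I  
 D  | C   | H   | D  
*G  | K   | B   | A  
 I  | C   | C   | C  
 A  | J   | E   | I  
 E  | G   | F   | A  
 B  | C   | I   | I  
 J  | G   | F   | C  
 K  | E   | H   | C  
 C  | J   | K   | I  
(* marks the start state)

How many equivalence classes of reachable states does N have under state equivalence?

States {D} cannot be reached from the start state, so discard them.
Initial partition by acceptance: {A,B,C,E,F,G,H,J,K} | {I}.
On input b, block {A,B,C,E,F,G,H,J,K} splits into {A,C,E,G,J,K} and {B,F,H}.
Refine {A,C,E,G,J,K} on symbol b: members go to different blocks, giving {E,G,J,K} and {A,C}.
The partition is now stable with 4 blocks: {E,G,J,K} | {I} | {B,F,H} | {A,C}.

4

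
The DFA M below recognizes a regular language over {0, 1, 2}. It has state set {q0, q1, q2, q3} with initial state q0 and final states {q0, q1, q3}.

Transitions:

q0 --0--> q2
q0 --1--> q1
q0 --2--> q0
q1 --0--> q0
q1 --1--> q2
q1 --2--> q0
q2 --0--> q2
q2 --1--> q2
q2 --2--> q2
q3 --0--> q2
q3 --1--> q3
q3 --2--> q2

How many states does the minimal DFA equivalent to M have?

3

First remove the unreachable states {q3}; 3 states remain.
Initial partition by acceptance: {q0,q1} | {q2}.
On input 0, block {q0,q1} splits into {q0} and {q1}.
The partition is now stable with 3 blocks: {q0} | {q2} | {q1}.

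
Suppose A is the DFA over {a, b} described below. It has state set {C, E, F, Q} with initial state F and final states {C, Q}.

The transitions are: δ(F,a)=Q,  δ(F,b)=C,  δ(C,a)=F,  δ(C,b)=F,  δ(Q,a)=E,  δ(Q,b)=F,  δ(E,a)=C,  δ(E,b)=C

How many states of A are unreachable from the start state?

0

Exploring from F, all states are eventually visited, so none are unreachable.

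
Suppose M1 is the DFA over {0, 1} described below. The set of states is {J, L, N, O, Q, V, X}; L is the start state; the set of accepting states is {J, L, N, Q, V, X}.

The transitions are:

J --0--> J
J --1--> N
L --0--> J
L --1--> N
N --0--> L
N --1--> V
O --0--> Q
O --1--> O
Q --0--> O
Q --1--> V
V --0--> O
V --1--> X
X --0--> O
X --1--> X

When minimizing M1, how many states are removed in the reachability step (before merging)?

0

Exploring from L, all states are eventually visited, so none are unreachable.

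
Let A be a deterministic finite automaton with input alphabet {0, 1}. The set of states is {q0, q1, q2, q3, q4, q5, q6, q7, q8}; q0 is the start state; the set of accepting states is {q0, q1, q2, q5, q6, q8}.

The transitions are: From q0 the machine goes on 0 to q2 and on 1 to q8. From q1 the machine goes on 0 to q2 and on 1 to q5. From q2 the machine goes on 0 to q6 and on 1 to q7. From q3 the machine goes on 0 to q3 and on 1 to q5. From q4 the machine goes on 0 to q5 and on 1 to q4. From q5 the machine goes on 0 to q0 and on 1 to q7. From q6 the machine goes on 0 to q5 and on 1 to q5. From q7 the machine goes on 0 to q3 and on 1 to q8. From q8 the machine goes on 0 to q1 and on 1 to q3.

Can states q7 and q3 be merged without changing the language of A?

First remove the unreachable states {q4}; 8 states remain.
Start with accepting vs non-accepting: {q0,q1,q2,q5,q6,q8} | {q3,q7}.
Refine {q0,q1,q2,q5,q6,q8} on symbol 1: members go to different blocks, giving {q0,q1,q6} and {q2,q5,q8}.
The partition is now stable with 3 blocks: {q0,q1,q6} | {q3,q7} | {q2,q5,q8}.
q7 and q3 lie in the same block of the stable partition, so they are equivalent — no string distinguishes them.

Yes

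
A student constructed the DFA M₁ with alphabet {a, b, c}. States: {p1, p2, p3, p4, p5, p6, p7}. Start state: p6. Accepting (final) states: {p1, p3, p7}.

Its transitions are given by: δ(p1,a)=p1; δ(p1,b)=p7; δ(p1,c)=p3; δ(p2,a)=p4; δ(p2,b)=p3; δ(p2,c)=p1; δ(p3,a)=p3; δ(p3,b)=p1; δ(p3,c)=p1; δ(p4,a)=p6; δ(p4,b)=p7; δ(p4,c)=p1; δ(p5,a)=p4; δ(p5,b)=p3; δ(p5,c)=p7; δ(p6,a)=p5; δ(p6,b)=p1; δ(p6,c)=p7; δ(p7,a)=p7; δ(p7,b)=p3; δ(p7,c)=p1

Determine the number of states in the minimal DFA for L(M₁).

First remove the unreachable states {p2}; 6 states remain.
Initial partition by acceptance: {p1,p3,p7} | {p4,p5,p6}.
No further refinement is possible. Final partition (2 blocks): {p1,p3,p7} | {p4,p5,p6}.

2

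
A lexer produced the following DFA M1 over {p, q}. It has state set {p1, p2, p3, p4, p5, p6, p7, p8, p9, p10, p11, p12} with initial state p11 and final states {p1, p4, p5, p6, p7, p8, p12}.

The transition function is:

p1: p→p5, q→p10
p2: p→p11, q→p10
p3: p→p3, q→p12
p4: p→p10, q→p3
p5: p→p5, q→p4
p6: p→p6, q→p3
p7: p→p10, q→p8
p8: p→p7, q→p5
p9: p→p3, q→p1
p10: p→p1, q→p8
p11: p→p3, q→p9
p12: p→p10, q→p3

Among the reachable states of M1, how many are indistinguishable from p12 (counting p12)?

First remove the unreachable states {p2,p6}; 10 states remain.
Start with accepting vs non-accepting: {p1,p4,p5,p7,p8,p12} | {p3,p9,p10,p11}.
Refine {p1,p4,p5,p7,p8,p12} on symbol p: members go to different blocks, giving {p1,p5,p8} and {p4,p7,p12}.
Refine {p1,p5,p8} on symbol p: members go to different blocks, giving {p1,p5} and {p8}.
On input q, block {p1,p5} splits into {p1} and {p5}.
On input p, block {p3,p9,p10,p11} splits into {p3,p9,p11} and {p10}.
On input q, block {p3,p9,p11} splits into {p3} and {p9} and {p11}.
Split {p4,p7,p12} by δ(·,q) → {p4,p12} and {p7}.
Stable partition: {p1} | {p3} | {p4,p12} | {p8} | {p5} | {p10} | {p9} | {p11} | {p7} — 9 equivalence classes.
The equivalence class containing p12 is {p4,p12}, of size 2.

2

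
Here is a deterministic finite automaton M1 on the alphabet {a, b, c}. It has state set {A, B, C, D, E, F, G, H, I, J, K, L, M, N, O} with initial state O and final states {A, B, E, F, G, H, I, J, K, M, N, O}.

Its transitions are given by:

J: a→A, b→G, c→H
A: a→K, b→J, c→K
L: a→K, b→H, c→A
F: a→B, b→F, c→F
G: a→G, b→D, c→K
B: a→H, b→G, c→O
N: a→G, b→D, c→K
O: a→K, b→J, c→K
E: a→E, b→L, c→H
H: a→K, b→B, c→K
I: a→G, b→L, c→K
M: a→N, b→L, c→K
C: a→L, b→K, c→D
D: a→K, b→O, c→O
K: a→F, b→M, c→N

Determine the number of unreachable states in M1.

3

BFS from O reaches {A, B, D, F, G, H, J, K, L, M, N, O}; the 3 state(s) C, E, I are never visited.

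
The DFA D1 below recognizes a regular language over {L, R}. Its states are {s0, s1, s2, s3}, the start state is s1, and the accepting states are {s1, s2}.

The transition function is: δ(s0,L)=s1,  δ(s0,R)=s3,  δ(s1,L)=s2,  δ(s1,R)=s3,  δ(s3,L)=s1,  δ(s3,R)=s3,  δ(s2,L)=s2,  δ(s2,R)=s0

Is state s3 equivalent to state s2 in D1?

Every state is reachable, so we keep all 4.
Initial partition by acceptance: {s1,s2} | {s0,s3}.
No further refinement is possible. Final partition (2 blocks): {s1,s2} | {s0,s3}.
s3 and s2 end up in different blocks, so they are distinguishable. For instance, the string 'ε' is accepted from only s2.

No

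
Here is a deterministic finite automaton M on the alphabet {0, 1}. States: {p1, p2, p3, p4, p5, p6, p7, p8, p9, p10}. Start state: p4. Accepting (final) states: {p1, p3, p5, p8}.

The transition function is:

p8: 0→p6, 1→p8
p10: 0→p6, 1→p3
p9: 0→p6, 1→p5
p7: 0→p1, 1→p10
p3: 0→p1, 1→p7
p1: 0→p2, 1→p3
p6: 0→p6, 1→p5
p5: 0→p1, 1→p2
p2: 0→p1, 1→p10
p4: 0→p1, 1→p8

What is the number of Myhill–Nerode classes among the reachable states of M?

States {p9} cannot be reached from the start state, so discard them.
P0 = {p1,p3,p5,p8} | {p2,p4,p6,p7,p10}.
On input 0, block {p1,p3,p5,p8} splits into {p1,p8} and {p3,p5}.
Refine {p1,p8} on symbol 1: members go to different blocks, giving {p1} and {p8}.
Split {p2,p4,p6,p7,p10} by δ(·,0) → {p2,p4,p7} and {p6,p10}.
Refine {p2,p4,p7} on symbol 1: members go to different blocks, giving {p2,p7} and {p4}.
Stable partition: {p1} | {p2,p7} | {p3,p5} | {p8} | {p6,p10} | {p4} — 6 equivalence classes.

6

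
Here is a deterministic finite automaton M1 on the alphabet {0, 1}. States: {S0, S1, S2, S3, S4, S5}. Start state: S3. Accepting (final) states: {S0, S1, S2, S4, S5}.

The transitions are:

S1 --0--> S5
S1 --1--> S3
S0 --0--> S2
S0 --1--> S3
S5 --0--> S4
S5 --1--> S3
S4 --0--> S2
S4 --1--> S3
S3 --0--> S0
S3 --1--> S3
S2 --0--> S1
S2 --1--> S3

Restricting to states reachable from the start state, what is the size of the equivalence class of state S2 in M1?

All states are reachable from the start state.
Initial partition by acceptance: {S0,S1,S2,S4,S5} | {S3}.
Stable partition: {S0,S1,S2,S4,S5} | {S3} — 2 equivalence classes.
The equivalence class containing S2 is {S0,S1,S2,S4,S5}, of size 5.

5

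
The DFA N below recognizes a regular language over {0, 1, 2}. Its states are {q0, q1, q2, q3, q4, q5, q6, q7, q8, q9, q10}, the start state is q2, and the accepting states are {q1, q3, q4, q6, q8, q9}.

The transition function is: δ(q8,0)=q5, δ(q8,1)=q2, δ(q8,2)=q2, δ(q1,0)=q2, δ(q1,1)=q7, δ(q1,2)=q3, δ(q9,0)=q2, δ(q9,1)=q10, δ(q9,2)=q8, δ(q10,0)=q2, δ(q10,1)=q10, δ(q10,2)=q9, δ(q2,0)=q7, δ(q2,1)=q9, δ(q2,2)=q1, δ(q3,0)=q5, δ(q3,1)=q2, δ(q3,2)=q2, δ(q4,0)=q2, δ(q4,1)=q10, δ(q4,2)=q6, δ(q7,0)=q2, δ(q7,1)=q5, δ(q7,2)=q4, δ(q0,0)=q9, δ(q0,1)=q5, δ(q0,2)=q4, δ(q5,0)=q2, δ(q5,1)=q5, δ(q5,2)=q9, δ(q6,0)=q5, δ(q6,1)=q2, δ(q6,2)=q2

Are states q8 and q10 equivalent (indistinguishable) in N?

No

States {q0} cannot be reached from the start state, so discard them.
Start with accepting vs non-accepting: {q1,q3,q4,q6,q8,q9} | {q2,q5,q7,q10}.
Refine {q1,q3,q4,q6,q8,q9} on symbol 2: members go to different blocks, giving {q1,q4,q9} and {q3,q6,q8}.
On input 1, block {q2,q5,q7,q10} splits into {q5,q7,q10} and {q2}.
No further refinement is possible. Final partition (4 blocks): {q1,q4,q9} | {q5,q7,q10} | {q3,q6,q8} | {q2}.
q8 and q10 end up in different blocks, so they are distinguishable. For instance, the string 'ε' is accepted from only q8.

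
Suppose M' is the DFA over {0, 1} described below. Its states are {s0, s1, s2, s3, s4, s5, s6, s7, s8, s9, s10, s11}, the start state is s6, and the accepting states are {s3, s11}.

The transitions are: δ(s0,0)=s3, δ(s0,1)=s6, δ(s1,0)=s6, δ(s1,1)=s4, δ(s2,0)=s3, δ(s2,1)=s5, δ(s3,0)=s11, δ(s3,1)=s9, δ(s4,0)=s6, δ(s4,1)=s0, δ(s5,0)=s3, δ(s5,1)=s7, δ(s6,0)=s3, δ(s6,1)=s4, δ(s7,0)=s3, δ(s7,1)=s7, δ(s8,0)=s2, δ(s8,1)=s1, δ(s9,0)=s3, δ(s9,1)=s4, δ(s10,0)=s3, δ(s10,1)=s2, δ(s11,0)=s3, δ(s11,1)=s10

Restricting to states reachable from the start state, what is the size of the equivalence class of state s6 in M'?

Reachable states from the start: {s0,s2,s3,s4,s5,s6,s7,s9,s10,s11}. Unreachable: {s1,s8} — drop them.
Initial partition by acceptance: {s3,s11} | {s0,s2,s4,s5,s6,s7,s9,s10}.
Split {s0,s2,s4,s5,s6,s7,s9,s10} by δ(·,0) → {s0,s2,s5,s6,s7,s9,s10} and {s4}.
On input 1, block {s0,s2,s5,s6,s7,s9,s10} splits into {s0,s2,s5,s7,s10} and {s6,s9}.
Refine {s3,s11} on symbol 1: members go to different blocks, giving {s3} and {s11}.
Refine {s0,s2,s5,s7,s10} on symbol 1: members go to different blocks, giving {s2,s5,s7,s10} and {s0}.
The partition is now stable with 6 blocks: {s3} | {s2,s5,s7,s10} | {s4} | {s6,s9} | {s11} | {s0}.
State s6 belongs to the block {s6,s9}, which has 2 states.

2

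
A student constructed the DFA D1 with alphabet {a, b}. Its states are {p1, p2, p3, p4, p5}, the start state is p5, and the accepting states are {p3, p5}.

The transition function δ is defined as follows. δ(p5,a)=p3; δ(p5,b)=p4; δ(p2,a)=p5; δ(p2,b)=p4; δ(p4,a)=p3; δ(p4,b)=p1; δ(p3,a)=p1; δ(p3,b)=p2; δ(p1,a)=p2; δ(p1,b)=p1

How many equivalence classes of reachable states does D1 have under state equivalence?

All states are reachable from the start state.
Start with accepting vs non-accepting: {p3,p5} | {p1,p2,p4}.
On input a, block {p3,p5} splits into {p3} and {p5}.
Split {p1,p2,p4} by δ(·,a) → {p1} and {p2} and {p4}.
No further refinement is possible. Final partition (5 blocks): {p3} | {p1} | {p5} | {p2} | {p4}.

5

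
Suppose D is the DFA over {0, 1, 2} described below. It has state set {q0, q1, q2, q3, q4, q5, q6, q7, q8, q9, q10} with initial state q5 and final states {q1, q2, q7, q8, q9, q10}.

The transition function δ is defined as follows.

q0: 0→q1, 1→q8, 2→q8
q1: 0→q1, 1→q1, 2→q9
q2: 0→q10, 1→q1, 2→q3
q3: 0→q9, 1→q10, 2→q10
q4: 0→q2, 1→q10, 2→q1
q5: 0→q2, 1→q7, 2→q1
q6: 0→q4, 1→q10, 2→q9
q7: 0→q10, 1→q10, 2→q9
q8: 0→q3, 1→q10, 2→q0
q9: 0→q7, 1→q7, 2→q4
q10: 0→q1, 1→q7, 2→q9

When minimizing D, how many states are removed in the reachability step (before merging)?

BFS from q5 reaches {q1, q2, q3, q4, q5, q7, q9, q10}; the 3 state(s) q0, q6, q8 are never visited.

3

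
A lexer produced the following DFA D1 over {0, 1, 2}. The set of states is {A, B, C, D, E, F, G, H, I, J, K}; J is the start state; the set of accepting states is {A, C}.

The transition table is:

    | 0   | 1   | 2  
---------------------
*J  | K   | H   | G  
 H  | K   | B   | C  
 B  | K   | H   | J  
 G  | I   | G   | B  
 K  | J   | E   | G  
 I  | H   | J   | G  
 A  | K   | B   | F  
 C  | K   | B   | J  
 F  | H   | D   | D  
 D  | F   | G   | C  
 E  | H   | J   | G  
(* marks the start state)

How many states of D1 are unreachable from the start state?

3

No path from J leads to A, D, F; the other 8 states are all reachable.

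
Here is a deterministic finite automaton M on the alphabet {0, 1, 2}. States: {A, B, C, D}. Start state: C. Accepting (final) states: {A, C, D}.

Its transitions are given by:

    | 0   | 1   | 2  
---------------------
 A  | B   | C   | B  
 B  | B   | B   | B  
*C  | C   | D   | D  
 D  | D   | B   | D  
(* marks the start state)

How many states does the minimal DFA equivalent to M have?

States {A} cannot be reached from the start state, so discard them.
Initial partition by acceptance: {C,D} | {B}.
Split {C,D} by δ(·,1) → {C} and {D}.
Stable partition: {C} | {B} | {D} — 3 equivalence classes.

3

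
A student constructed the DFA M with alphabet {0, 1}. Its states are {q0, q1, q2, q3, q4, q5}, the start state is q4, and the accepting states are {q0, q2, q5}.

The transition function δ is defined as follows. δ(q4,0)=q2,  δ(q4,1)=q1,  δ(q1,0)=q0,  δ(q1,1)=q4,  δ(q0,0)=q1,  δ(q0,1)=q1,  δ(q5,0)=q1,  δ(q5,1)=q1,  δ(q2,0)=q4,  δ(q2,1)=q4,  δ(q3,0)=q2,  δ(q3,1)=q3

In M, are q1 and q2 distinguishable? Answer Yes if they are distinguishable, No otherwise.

Yes

Reachable states from the start: {q0,q1,q2,q4}. Unreachable: {q3,q5} — drop them.
P0 = {q0,q2} | {q1,q4}.
The partition is now stable with 2 blocks: {q0,q2} | {q1,q4}.
q1 and q2 end up in different blocks, so they are distinguishable. For instance, the string 'ε' is accepted from only q2.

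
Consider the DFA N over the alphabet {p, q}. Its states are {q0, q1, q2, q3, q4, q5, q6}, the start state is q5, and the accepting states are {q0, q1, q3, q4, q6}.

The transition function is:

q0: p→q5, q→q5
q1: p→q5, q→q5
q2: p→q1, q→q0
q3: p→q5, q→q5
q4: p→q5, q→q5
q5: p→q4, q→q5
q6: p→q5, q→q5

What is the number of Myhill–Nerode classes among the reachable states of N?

2

States {q0,q1,q2,q3,q6} cannot be reached from the start state, so discard them.
P0 = {q4} | {q5}.
Stable partition: {q4} | {q5} — 2 equivalence classes.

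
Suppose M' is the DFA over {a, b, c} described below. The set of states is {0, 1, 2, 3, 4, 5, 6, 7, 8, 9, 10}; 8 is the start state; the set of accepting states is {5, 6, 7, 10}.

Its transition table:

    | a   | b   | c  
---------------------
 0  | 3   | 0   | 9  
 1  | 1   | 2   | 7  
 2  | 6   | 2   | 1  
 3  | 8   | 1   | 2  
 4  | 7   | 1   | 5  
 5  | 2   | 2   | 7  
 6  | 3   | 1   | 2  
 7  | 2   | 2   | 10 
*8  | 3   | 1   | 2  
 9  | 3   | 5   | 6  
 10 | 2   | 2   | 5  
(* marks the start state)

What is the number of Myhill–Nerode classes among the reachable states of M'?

Reachable states from the start: {1,2,3,5,6,7,8,10}. Unreachable: {0,4,9} — drop them.
P0 = {5,6,7,10} | {1,2,3,8}.
Refine {5,6,7,10} on symbol c: members go to different blocks, giving {5,7,10} and {6}.
On input a, block {1,2,3,8} splits into {1,3,8} and {2}.
Split {1,3,8} by δ(·,b) → {3,8} and {1}.
The partition is now stable with 5 blocks: {5,7,10} | {3,8} | {6} | {2} | {1}.

5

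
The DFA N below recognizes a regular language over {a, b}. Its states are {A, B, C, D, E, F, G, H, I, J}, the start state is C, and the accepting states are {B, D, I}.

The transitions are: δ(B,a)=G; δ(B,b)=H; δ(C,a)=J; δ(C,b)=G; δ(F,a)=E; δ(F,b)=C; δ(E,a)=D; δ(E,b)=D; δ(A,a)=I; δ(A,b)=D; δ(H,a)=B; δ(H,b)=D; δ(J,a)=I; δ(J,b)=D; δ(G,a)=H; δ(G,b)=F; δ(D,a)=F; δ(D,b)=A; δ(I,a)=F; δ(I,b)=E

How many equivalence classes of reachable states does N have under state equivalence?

3

Start with accepting vs non-accepting: {B,D,I} | {A,C,E,F,G,H,J}.
Split {A,C,E,F,G,H,J} by δ(·,a) → {A,E,H,J} and {C,F,G}.
No further refinement is possible. Final partition (3 blocks): {B,D,I} | {A,E,H,J} | {C,F,G}.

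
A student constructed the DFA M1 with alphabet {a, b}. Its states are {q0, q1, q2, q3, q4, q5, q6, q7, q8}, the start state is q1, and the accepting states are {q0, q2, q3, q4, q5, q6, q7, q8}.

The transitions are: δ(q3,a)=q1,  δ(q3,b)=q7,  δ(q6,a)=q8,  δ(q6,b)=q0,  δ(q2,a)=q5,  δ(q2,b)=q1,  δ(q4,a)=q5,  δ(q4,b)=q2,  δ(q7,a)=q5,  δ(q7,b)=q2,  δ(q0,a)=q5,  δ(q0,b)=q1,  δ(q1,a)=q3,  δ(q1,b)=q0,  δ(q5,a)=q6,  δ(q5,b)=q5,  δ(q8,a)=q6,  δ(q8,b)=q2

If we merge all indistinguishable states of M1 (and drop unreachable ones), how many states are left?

6

Reachable states from the start: {q0,q1,q2,q3,q5,q6,q7,q8}. Unreachable: {q4} — drop them.
Initial partition by acceptance: {q0,q2,q3,q5,q6,q7,q8} | {q1}.
Split {q0,q2,q3,q5,q6,q7,q8} by δ(·,a) → {q0,q2,q5,q6,q7,q8} and {q3}.
Split {q0,q2,q5,q6,q7,q8} by δ(·,b) → {q5,q6,q7,q8} and {q0,q2}.
On input b, block {q5,q6,q7,q8} splits into {q6,q7,q8} and {q5}.
On input a, block {q6,q7,q8} splits into {q6,q8} and {q7}.
Stable partition: {q6,q8} | {q1} | {q3} | {q0,q2} | {q5} | {q7} — 6 equivalence classes.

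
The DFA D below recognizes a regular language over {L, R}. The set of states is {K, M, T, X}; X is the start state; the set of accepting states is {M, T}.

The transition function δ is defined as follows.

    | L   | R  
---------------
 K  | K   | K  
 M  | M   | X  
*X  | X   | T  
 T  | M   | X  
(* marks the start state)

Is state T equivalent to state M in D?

Yes

Reachable states from the start: {M,T,X}. Unreachable: {K} — drop them.
Initial partition by acceptance: {M,T} | {X}.
No further refinement is possible. Final partition (2 blocks): {M,T} | {X}.
T and M lie in the same block of the stable partition, so they are equivalent — no string distinguishes them.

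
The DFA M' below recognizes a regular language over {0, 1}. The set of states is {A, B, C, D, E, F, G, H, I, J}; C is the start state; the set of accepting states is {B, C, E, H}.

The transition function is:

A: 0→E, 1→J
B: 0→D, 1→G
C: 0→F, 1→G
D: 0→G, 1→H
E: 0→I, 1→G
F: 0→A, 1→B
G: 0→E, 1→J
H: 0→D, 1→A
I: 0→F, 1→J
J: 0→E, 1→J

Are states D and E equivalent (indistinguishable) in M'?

No

All states are reachable from the start state.
Start with accepting vs non-accepting: {B,C,E,H} | {A,D,F,G,I,J}.
On input 0, block {A,D,F,G,I,J} splits into {A,G,J} and {D,F,I}.
On input 0, block {D,F,I} splits into {D,F} and {I}.
Refine {B,C,E,H} on symbol 0: members go to different blocks, giving {B,C,H} and {E}.
Stable partition: {B,C,H} | {A,G,J} | {D,F} | {I} | {E} — 5 equivalence classes.
D and E end up in different blocks, so they are distinguishable. For instance, the string 'ε' is accepted from only E.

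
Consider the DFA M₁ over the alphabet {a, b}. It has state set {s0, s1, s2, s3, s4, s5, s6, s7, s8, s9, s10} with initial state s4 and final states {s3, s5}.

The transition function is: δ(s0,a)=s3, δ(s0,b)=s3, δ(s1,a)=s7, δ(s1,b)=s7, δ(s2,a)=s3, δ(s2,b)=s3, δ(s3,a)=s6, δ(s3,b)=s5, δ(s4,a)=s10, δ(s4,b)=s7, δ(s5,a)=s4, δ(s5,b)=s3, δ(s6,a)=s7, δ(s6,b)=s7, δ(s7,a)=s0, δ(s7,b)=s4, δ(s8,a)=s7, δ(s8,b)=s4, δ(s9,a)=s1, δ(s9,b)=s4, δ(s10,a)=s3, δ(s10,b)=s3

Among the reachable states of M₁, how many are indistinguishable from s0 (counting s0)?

States {s1,s2,s8,s9} cannot be reached from the start state, so discard them.
Initial partition by acceptance: {s3,s5} | {s0,s4,s6,s7,s10}.
Split {s0,s4,s6,s7,s10} by δ(·,a) → {s4,s6,s7} and {s0,s10}.
On input a, block {s4,s6,s7} splits into {s4,s7} and {s6}.
Split {s3,s5} by δ(·,a) → {s3} and {s5}.
The partition is now stable with 5 blocks: {s3} | {s4,s7} | {s0,s10} | {s6} | {s5}.
State s0 belongs to the block {s0,s10}, which has 2 states.

2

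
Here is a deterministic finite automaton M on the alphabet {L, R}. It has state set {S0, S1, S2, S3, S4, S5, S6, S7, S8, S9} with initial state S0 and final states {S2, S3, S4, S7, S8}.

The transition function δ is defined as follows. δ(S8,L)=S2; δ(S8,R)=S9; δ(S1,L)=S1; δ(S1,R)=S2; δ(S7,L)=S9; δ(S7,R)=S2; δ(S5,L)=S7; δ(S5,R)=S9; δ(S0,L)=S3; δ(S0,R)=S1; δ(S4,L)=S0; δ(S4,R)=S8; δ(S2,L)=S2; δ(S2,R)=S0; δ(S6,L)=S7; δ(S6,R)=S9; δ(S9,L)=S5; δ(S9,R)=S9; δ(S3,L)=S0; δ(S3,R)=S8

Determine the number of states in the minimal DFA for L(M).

States {S4,S6} cannot be reached from the start state, so discard them.
P0 = {S2,S3,S7,S8} | {S0,S1,S5,S9}.
Refine {S2,S3,S7,S8} on symbol L: members go to different blocks, giving {S2,S8} and {S3,S7}.
Refine {S0,S1,S5,S9} on symbol L: members go to different blocks, giving {S0,S5} and {S1,S9}.
Split {S2,S8} by δ(·,R) → {S2} and {S8}.
Refine {S3,S7} on symbol L: members go to different blocks, giving {S3} and {S7}.
Split {S0,S5} by δ(·,L) → {S0} and {S5}.
Refine {S1,S9} on symbol L: members go to different blocks, giving {S1} and {S9}.
Stable partition: {S2} | {S0} | {S3} | {S1} | {S8} | {S7} | {S5} | {S9} — 8 equivalence classes.

8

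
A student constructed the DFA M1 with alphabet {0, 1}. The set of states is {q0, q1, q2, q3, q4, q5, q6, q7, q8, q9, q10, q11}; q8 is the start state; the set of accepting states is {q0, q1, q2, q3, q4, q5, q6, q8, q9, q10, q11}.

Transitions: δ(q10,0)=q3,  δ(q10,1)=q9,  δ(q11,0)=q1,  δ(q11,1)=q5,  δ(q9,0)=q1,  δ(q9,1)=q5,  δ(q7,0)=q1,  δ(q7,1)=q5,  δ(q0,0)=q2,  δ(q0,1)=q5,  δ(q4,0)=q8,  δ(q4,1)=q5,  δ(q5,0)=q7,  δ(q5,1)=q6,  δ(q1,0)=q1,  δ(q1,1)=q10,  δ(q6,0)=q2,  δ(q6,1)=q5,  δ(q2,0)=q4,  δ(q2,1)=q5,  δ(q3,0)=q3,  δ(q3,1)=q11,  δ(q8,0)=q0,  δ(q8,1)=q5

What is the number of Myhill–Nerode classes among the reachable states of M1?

Initial partition by acceptance: {q0,q1,q2,q3,q4,q5,q6,q8,q9,q10,q11} | {q7}.
On input 0, block {q0,q1,q2,q3,q4,q5,q6,q8,q9,q10,q11} splits into {q0,q1,q2,q3,q4,q6,q8,q9,q10,q11} and {q5}.
On input 1, block {q0,q1,q2,q3,q4,q6,q8,q9,q10,q11} splits into {q0,q2,q4,q6,q8,q9,q11} and {q1,q3,q10}.
Split {q0,q2,q4,q6,q8,q9,q11} by δ(·,0) → {q0,q2,q4,q6,q8} and {q9,q11}.
On input 1, block {q1,q3,q10} splits into {q3,q10} and {q1}.
Stable partition: {q0,q2,q4,q6,q8} | {q7} | {q5} | {q3,q10} | {q9,q11} | {q1} — 6 equivalence classes.

6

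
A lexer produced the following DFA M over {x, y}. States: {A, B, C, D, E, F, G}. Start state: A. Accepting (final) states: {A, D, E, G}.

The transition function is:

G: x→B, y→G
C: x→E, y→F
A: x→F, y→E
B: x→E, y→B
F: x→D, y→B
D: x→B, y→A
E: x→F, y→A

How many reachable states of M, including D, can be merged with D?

3

States {C,G} cannot be reached from the start state, so discard them.
P0 = {A,D,E} | {B,F}.
No further refinement is possible. Final partition (2 blocks): {A,D,E} | {B,F}.
The equivalence class containing D is {A,D,E}, of size 3.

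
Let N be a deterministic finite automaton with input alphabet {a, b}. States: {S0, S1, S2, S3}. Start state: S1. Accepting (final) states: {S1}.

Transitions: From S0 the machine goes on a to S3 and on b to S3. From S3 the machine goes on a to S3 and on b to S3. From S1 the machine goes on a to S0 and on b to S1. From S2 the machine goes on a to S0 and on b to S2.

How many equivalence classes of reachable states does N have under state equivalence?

2

Reachable states from the start: {S0,S1,S3}. Unreachable: {S2} — drop them.
Start with accepting vs non-accepting: {S1} | {S0,S3}.
No further refinement is possible. Final partition (2 blocks): {S1} | {S0,S3}.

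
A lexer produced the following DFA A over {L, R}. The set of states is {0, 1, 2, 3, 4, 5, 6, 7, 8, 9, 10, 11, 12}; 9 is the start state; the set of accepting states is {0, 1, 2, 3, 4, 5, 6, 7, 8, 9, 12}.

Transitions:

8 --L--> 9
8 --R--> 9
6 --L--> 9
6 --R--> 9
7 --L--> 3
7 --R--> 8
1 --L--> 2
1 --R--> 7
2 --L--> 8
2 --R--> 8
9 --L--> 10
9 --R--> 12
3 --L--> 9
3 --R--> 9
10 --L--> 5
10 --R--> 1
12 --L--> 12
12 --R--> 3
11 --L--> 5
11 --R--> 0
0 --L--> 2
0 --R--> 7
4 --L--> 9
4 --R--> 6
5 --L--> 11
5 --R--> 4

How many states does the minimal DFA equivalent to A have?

All states are reachable from the start state.
P0 = {0,1,2,3,4,5,6,7,8,9,12} | {10,11}.
On input L, block {0,1,2,3,4,5,6,7,8,9,12} splits into {0,1,2,3,4,6,7,8,12} and {5,9}.
On input L, block {0,1,2,3,4,6,7,8,12} splits into {0,1,2,7,12} and {3,4,6,8}.
On input L, block {0,1,2,7,12} splits into {0,1,12} and {2,7}.
Refine {0,1,12} on symbol L: members go to different blocks, giving {0,1} and {12}.
Split {5,9} by δ(·,R) → {5} and {9}.
On input R, block {3,4,6,8} splits into {3,6,8} and {4}.
Stable partition: {0,1} | {10,11} | {5} | {3,6,8} | {2,7} | {12} | {9} | {4} — 8 equivalence classes.

8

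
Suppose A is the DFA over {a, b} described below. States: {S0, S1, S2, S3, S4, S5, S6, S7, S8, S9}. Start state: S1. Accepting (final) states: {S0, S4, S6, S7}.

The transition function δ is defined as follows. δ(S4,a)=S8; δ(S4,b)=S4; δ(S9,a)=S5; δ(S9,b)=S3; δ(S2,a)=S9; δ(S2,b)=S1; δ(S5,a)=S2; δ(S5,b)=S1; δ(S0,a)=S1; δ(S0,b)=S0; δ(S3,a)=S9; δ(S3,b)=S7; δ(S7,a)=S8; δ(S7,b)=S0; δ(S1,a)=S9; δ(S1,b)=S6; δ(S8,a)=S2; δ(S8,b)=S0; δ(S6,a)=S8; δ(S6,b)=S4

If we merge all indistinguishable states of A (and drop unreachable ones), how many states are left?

Every state is reachable, so we keep all 10.
Initial partition by acceptance: {S0,S4,S6,S7} | {S1,S2,S3,S5,S8,S9}.
Split {S1,S2,S3,S5,S8,S9} by δ(·,b) → {S1,S3,S8} and {S2,S5,S9}.
No further refinement is possible. Final partition (3 blocks): {S0,S4,S6,S7} | {S1,S3,S8} | {S2,S5,S9}.

3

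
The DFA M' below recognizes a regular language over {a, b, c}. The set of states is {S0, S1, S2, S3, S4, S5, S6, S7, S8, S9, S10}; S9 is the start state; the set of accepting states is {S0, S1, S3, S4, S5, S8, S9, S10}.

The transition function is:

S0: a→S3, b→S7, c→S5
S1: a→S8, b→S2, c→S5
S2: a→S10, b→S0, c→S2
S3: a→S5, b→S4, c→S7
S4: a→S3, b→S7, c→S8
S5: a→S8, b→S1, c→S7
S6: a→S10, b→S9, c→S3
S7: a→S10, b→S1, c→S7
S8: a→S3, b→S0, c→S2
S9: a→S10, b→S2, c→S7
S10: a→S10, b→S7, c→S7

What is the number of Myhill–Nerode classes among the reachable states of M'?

4

States {S6} cannot be reached from the start state, so discard them.
Start with accepting vs non-accepting: {S0,S1,S3,S4,S5,S8,S9,S10} | {S2,S7}.
Refine {S0,S1,S3,S4,S5,S8,S9,S10} on symbol b: members go to different blocks, giving {S0,S1,S4,S9,S10} and {S3,S5,S8}.
On input a, block {S0,S1,S4,S9,S10} splits into {S0,S1,S4} and {S9,S10}.
Stable partition: {S0,S1,S4} | {S2,S7} | {S3,S5,S8} | {S9,S10} — 4 equivalence classes.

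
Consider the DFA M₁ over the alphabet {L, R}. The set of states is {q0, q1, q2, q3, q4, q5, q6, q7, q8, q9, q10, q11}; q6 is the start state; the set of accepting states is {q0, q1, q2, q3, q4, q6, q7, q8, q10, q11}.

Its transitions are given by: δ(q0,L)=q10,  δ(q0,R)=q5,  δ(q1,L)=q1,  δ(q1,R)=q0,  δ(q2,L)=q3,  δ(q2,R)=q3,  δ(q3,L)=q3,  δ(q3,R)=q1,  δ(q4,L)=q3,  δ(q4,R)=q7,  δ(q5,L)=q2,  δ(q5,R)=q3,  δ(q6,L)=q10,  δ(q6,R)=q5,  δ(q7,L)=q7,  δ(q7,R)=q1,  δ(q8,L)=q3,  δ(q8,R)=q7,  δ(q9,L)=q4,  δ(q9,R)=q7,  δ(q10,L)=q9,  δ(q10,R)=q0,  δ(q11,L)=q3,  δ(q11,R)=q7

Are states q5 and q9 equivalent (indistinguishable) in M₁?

States {q8,q11} cannot be reached from the start state, so discard them.
Start with accepting vs non-accepting: {q0,q1,q2,q3,q4,q6,q7,q10} | {q5,q9}.
On input L, block {q0,q1,q2,q3,q4,q6,q7,q10} splits into {q0,q1,q2,q3,q4,q6,q7} and {q10}.
On input L, block {q0,q1,q2,q3,q4,q6,q7} splits into {q1,q2,q3,q4,q7} and {q0,q6}.
Refine {q1,q2,q3,q4,q7} on symbol R: members go to different blocks, giving {q2,q3,q4,q7} and {q1}.
On input R, block {q2,q3,q4,q7} splits into {q2,q4} and {q3,q7}.
The partition is now stable with 6 blocks: {q2,q4} | {q5,q9} | {q10} | {q0,q6} | {q1} | {q3,q7}.
q5 and q9 lie in the same block of the stable partition, so they are equivalent — no string distinguishes them.

Yes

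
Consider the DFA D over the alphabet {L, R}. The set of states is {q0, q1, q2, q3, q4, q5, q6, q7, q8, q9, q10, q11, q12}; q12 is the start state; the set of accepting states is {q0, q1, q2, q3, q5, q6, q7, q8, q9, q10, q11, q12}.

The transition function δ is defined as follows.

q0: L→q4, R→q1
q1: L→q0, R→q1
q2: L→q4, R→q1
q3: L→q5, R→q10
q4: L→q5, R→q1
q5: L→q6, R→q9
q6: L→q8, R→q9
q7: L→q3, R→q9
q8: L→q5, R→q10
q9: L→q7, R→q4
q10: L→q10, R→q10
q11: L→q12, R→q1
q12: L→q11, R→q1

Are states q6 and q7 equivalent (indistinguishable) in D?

Yes

States {q2} cannot be reached from the start state, so discard them.
Start with accepting vs non-accepting: {q0,q1,q3,q5,q6,q7,q8,q9,q10,q11,q12} | {q4}.
Refine {q0,q1,q3,q5,q6,q7,q8,q9,q10,q11,q12} on symbol L: members go to different blocks, giving {q1,q3,q5,q6,q7,q8,q9,q10,q11,q12} and {q0}.
Refine {q1,q3,q5,q6,q7,q8,q9,q10,q11,q12} on symbol L: members go to different blocks, giving {q3,q5,q6,q7,q8,q9,q10,q11,q12} and {q1}.
Refine {q3,q5,q6,q7,q8,q9,q10,q11,q12} on symbol R: members go to different blocks, giving {q3,q5,q6,q7,q8,q10} and {q11,q12} and {q9}.
Split {q3,q5,q6,q7,q8,q10} by δ(·,R) → {q3,q8,q10} and {q5,q6,q7}.
On input L, block {q3,q8,q10} splits into {q3,q8} and {q10}.
Split {q5,q6,q7} by δ(·,L) → {q6,q7} and {q5}.
The partition is now stable with 9 blocks: {q3,q8} | {q4} | {q0} | {q1} | {q11,q12} | {q9} | {q6,q7} | {q10} | {q5}.
q6 and q7 lie in the same block of the stable partition, so they are equivalent — no string distinguishes them.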